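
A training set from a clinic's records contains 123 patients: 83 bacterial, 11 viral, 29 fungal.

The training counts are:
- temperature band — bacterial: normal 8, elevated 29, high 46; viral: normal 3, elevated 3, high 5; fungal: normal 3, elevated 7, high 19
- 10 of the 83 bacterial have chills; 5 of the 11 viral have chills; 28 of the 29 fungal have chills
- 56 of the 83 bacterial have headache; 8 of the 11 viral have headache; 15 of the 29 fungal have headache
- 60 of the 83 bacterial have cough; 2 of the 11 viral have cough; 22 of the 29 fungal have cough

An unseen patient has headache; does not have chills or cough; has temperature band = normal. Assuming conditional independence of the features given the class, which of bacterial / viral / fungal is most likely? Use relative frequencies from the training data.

bacterial: (83/123) × (8/83) × (73/83) × (56/83) × (23/83) ≈ 0.0106952
viral: (11/123) × (3/11) × (6/11) × (8/11) × (9/11) ≈ 0.00791629
fungal: (29/123) × (3/29) × (1/29) × (15/29) × (7/29) ≈ 0.000105005
Highest score → bacterial.

bacterial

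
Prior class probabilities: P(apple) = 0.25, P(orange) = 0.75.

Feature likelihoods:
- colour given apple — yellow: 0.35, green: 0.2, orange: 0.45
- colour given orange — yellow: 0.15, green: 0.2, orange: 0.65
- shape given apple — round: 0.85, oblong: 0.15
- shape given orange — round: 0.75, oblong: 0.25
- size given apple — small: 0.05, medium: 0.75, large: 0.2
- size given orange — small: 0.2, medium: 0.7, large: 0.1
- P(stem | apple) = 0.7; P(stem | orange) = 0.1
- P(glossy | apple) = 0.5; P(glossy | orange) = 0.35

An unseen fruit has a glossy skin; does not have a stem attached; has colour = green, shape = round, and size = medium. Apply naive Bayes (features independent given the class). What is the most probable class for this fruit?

apple: 0.25 × 0.2 × 0.85 × 0.75 × (1−0.7) × 0.5 = 0.00478125
orange: 0.75 × 0.2 × 0.75 × 0.7 × (1−0.1) × 0.35 = 0.02480625
Highest score → orange.

orange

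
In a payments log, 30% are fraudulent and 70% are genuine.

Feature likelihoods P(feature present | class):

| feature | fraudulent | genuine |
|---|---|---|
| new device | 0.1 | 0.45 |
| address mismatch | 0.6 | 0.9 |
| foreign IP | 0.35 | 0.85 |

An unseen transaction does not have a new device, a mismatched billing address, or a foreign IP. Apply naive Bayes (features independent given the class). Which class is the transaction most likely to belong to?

fraudulent

fraudulent: 0.3 × (1−0.1) × (1−0.6) × (1−0.35) = 0.0702
genuine: 0.7 × (1−0.45) × (1−0.9) × (1−0.85) = 0.005775
Highest score → fraudulent.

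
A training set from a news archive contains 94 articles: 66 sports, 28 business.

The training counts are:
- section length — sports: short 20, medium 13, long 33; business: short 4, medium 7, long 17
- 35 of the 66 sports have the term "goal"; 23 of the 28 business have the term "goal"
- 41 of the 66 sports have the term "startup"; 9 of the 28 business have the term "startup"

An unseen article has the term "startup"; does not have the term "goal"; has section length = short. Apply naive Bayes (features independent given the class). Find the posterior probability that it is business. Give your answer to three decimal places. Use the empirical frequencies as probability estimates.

0.038

sports: (66/94) × (20/66) × (31/66) × (41/66) ≈ 0.0620812
business: (28/94) × (4/28) × (5/28) × (9/28) ≈ 0.00244247
P(business | x) = 0.00244247 / 0.06452367 ≈ 0.038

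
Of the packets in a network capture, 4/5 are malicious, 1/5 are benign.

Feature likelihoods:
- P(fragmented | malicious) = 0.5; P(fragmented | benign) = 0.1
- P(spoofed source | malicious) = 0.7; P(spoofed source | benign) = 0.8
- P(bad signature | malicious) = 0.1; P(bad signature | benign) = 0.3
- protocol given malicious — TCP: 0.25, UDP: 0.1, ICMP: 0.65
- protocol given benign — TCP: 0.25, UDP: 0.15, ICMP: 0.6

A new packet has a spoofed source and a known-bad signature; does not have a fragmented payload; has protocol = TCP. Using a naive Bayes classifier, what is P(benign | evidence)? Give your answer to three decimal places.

malicious: 0.8 × (1−0.5) × 0.7 × 0.1 × 0.25 = 0.007
benign: 0.2 × (1−0.1) × 0.8 × 0.3 × 0.25 = 0.0108
P(benign | x) = 0.0108 / 0.0178 ≈ 0.607

0.607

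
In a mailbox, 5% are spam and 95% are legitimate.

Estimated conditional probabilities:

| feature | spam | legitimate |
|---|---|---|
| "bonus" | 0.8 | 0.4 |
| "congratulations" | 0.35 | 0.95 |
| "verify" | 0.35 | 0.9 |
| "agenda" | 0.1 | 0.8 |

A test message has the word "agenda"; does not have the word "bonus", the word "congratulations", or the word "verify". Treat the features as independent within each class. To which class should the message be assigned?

legitimate

spam: 0.05 × (1−0.8) × (1−0.35) × (1−0.35) × 0.1 = 0.0004225
legitimate: 0.95 × (1−0.4) × (1−0.95) × (1−0.9) × 0.8 = 0.00228
Highest score → legitimate.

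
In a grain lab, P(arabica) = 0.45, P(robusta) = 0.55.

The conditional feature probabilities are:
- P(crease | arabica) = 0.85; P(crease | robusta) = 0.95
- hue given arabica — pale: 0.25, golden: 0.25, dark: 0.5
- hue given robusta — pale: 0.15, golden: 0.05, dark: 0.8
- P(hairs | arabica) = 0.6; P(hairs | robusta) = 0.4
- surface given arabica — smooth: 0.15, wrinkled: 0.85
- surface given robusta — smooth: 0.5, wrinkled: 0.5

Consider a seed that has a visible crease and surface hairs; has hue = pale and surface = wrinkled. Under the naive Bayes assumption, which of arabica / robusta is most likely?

arabica: 0.45 × 0.85 × 0.25 × 0.6 × 0.85 = 0.04876875
robusta: 0.55 × 0.95 × 0.15 × 0.4 × 0.5 = 0.015675
Highest score → arabica.

arabica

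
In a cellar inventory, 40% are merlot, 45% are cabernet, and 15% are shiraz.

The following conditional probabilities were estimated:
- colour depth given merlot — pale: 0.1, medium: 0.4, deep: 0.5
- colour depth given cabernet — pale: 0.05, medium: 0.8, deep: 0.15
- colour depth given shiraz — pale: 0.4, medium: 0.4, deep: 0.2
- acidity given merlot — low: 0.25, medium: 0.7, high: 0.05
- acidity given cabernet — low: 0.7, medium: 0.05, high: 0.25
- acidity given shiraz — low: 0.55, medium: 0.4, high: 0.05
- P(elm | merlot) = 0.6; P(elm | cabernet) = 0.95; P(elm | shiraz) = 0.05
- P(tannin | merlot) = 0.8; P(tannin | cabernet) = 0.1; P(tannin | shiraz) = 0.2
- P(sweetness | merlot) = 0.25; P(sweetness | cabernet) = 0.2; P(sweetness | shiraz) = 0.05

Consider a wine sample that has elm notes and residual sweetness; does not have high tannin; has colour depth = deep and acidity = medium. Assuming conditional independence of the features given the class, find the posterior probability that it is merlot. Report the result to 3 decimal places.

0.875

merlot: 0.4 × 0.5 × 0.7 × 0.6 × (1−0.8) × 0.25 = 0.0042
cabernet: 0.45 × 0.15 × 0.05 × 0.95 × (1−0.1) × 0.2 = 0.000577125
shiraz: 0.15 × 0.2 × 0.4 × 0.05 × (1−0.2) × 0.05 = 0.000024
P(merlot | x) = 0.0042 / 0.004801125 ≈ 0.875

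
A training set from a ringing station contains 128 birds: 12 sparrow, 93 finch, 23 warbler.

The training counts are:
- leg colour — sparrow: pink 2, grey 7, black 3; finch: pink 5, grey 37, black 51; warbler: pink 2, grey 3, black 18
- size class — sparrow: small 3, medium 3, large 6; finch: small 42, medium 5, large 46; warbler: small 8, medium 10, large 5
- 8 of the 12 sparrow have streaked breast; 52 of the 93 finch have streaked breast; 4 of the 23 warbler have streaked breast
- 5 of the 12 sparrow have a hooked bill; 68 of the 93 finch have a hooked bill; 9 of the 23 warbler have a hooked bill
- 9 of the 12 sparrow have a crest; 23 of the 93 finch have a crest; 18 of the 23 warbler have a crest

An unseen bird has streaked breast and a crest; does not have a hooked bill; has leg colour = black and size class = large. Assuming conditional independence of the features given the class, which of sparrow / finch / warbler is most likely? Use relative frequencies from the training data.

finch

sparrow: (12/128) × (3/12) × (6/12) × (8/12) × (7/12) × (9/12) = 0.00341796875
finch: (93/128) × (51/93) × (46/93) × (52/93) × (25/93) × (23/93) ≈ 0.00732584
warbler: (23/128) × (18/23) × (5/23) × (4/23) × (14/23) × (18/23) ≈ 0.00253269
Highest score → finch.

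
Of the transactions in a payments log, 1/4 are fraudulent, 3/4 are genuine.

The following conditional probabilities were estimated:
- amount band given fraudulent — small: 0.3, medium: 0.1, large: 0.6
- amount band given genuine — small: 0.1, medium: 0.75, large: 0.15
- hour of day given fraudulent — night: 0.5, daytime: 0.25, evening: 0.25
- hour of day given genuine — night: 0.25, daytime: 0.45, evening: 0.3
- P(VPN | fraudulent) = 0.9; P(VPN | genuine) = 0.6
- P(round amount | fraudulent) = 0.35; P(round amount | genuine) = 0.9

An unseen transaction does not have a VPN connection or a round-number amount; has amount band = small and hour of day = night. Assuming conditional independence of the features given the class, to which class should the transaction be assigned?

fraudulent

fraudulent: 0.25 × 0.3 × 0.5 × (1−0.9) × (1−0.35) = 0.0024375
genuine: 0.75 × 0.1 × 0.25 × (1−0.6) × (1−0.9) = 0.00075
Highest score → fraudulent.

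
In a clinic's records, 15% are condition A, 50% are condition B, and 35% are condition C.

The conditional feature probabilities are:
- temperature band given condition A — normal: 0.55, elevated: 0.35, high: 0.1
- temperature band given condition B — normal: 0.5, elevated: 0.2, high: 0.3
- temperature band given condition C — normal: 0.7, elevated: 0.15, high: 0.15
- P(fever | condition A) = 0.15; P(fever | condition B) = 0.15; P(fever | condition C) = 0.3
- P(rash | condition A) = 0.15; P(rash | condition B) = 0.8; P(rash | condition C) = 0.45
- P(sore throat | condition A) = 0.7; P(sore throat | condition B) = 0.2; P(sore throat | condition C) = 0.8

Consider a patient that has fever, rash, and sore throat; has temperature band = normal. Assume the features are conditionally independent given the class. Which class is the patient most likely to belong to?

condition C

condition A: 0.15 × 0.55 × 0.15 × 0.15 × 0.7 = 0.001299375
condition B: 0.5 × 0.5 × 0.15 × 0.8 × 0.2 = 0.006
condition C: 0.35 × 0.7 × 0.3 × 0.45 × 0.8 = 0.02646
Highest score → condition C.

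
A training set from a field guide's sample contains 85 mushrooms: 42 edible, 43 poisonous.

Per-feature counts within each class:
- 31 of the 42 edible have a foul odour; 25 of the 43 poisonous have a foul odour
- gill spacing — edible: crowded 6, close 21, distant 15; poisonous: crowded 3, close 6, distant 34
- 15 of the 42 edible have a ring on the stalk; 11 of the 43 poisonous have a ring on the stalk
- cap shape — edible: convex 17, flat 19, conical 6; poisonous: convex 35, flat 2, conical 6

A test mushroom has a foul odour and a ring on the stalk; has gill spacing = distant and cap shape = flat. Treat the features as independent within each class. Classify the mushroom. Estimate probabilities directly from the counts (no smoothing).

edible: (42/85) × (31/42) × (15/42) × (15/42) × (19/42) ≈ 0.0210441
poisonous: (43/85) × (25/43) × (34/43) × (11/43) × (2/43) ≈ 0.00276705
Highest score → edible.

edible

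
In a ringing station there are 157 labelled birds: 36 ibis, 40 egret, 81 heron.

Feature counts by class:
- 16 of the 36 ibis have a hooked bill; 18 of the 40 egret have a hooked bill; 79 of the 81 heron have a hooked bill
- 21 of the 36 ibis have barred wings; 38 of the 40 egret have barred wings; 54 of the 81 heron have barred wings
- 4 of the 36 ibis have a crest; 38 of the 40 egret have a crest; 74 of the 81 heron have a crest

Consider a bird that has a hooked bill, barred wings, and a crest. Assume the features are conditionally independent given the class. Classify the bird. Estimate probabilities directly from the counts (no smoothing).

ibis: (36/157) × (16/36) × (21/36) × (4/36) ≈ 0.00660533
egret: (40/157) × (18/40) × (38/40) × (38/40) ≈ 0.103471
heron: (81/157) × (79/81) × (54/81) × (74/81) ≈ 0.306466
Highest score → heron.

heron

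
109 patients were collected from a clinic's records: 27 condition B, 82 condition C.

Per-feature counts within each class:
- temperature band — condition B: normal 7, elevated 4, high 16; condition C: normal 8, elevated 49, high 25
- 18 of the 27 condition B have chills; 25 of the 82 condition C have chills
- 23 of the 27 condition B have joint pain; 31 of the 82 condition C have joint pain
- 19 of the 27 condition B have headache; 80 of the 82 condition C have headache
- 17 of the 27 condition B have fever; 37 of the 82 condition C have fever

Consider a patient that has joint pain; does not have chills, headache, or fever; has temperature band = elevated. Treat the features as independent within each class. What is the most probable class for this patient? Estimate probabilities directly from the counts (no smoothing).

condition C

condition B: (27/109) × (4/27) × (9/27) × (23/27) × (8/27) × (10/27) ≈ 0.00114351
condition C: (82/109) × (49/82) × (57/82) × (31/82) × (2/82) × (45/82) ≈ 0.00158122
Highest score → condition C.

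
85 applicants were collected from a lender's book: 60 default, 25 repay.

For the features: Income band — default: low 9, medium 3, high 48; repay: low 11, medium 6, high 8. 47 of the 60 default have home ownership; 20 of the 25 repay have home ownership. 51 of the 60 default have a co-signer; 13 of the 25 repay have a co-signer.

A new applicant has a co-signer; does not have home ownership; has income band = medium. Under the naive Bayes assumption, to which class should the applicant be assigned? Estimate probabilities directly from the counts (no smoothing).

repay

default: (60/85) × (3/60) × (13/60) × (51/60) = 0.0065
repay: (25/85) × (6/25) × (5/25) × (13/25) ≈ 0.00734118
Highest score → repay.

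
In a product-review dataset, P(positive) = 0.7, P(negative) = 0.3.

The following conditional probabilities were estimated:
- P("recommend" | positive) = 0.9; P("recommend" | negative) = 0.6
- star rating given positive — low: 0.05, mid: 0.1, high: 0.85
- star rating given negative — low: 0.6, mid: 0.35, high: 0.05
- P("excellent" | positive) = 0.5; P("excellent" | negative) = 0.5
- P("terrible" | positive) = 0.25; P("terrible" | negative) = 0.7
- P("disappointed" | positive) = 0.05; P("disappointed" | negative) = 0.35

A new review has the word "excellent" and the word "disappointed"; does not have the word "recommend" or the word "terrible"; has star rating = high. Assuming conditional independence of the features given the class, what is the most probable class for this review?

positive: 0.7 × (1−0.9) × 0.85 × 0.5 × (1−0.25) × 0.05 = 0.001115625
negative: 0.3 × (1−0.6) × 0.05 × 0.5 × (1−0.7) × 0.35 = 0.000315
Highest score → positive.

positive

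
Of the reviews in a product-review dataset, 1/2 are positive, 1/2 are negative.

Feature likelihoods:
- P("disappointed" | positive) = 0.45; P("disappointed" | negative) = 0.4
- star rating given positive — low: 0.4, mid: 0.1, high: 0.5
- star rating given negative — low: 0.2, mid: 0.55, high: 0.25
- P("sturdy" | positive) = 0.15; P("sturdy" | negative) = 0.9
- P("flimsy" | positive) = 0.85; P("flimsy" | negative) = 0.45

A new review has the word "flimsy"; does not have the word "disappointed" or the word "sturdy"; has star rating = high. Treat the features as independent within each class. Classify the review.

positive

positive: 0.5 × (1−0.45) × 0.5 × (1−0.15) × 0.85 = 0.09934375
negative: 0.5 × (1−0.4) × 0.25 × (1−0.9) × 0.45 = 0.003375
Highest score → positive.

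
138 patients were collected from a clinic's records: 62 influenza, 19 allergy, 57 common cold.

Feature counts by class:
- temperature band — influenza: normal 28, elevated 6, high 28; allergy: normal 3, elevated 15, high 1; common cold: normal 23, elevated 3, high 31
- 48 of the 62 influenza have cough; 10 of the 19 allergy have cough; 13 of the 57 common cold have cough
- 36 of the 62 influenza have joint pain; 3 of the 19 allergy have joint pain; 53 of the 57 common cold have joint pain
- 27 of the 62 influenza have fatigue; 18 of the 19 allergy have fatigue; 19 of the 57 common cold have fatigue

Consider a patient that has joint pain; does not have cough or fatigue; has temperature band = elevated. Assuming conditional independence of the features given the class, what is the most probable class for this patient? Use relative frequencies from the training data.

influenza: (62/138) × (6/62) × (14/62) × (36/62) × (35/62) ≈ 0.00321807
allergy: (19/138) × (15/19) × (9/19) × (3/19) × (1/19) ≈ 0.000427873
common cold: (57/138) × (3/57) × (44/57) × (53/57) × (38/57) ≈ 0.0104023
Highest score → common cold.

common cold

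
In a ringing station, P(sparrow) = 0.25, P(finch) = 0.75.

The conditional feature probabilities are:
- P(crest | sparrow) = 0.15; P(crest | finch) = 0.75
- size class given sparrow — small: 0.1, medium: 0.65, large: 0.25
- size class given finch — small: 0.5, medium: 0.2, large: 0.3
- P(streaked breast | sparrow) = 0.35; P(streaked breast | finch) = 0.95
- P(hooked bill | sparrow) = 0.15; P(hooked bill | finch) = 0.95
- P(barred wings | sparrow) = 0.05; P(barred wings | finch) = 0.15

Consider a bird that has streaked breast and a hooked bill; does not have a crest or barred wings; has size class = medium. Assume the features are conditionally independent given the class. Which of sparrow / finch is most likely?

sparrow: 0.25 × (1−0.15) × 0.65 × 0.35 × 0.15 × (1−0.05) = 0.006888984375
finch: 0.75 × (1−0.75) × 0.2 × 0.95 × 0.95 × (1−0.15) = 0.0287671875
Highest score → finch.

finch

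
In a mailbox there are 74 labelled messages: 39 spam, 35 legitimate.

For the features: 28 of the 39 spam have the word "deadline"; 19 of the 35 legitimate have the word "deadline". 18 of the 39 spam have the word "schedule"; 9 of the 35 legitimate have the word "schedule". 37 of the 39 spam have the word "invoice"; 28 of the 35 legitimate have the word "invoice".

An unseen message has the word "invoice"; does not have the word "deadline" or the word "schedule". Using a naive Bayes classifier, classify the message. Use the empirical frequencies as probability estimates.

spam: (39/74) × (11/39) × (21/39) × (37/39) ≈ 0.0759369
legitimate: (35/74) × (16/35) × (26/35) × (28/35) ≈ 0.128494
Highest score → legitimate.

legitimate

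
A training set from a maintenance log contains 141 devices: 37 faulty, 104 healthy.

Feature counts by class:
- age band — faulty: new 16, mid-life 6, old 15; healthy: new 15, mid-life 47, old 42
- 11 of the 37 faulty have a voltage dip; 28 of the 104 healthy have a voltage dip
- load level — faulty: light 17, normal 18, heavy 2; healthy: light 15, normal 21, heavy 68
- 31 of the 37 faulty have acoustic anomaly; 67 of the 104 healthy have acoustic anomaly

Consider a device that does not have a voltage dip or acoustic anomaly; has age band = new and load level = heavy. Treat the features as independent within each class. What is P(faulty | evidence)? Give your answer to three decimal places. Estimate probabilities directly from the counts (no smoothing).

faulty: (37/141) × (16/37) × (26/37) × (2/37) × (6/37) ≈ 0.000698957
healthy: (104/141) × (15/104) × (76/104) × (68/104) × (37/104) ≈ 0.0180841
P(faulty | x) = 0.000698957 / 0.018783057 ≈ 0.037

0.037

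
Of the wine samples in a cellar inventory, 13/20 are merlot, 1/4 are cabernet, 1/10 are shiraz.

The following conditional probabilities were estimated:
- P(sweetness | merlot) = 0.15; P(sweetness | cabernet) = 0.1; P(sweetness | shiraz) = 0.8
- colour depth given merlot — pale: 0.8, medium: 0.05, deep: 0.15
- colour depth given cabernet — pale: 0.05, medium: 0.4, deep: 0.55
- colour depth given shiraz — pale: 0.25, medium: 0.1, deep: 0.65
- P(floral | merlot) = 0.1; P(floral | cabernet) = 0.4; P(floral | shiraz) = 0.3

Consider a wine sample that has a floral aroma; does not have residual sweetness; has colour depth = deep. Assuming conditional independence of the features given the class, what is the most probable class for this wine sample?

merlot: 0.65 × (1−0.15) × 0.15 × 0.1 = 0.0082875
cabernet: 0.25 × (1−0.1) × 0.55 × 0.4 = 0.0495
shiraz: 0.1 × (1−0.8) × 0.65 × 0.3 = 0.0039
Highest score → cabernet.

cabernet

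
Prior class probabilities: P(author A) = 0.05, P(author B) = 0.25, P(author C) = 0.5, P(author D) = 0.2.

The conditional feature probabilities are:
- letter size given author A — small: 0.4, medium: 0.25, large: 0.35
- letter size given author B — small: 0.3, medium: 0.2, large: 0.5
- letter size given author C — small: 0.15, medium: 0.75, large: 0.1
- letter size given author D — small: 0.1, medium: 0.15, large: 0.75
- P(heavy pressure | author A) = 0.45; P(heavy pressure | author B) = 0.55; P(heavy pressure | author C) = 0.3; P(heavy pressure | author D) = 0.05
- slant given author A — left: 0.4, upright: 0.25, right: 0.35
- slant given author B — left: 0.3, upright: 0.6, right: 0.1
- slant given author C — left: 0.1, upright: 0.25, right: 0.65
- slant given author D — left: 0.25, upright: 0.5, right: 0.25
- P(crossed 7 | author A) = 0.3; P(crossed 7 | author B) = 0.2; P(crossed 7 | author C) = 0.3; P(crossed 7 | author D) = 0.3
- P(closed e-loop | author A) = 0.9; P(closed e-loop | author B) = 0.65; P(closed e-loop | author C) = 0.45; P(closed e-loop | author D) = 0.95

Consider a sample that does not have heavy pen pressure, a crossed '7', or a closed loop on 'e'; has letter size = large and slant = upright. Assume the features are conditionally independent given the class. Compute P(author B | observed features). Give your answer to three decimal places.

author A: 0.05 × 0.35 × (1−0.45) × 0.25 × (1−0.3) × (1−0.9) = 0.0001684375
author B: 0.25 × 0.5 × (1−0.55) × 0.6 × (1−0.2) × (1−0.65) = 0.00945
author C: 0.5 × 0.1 × (1−0.3) × 0.25 × (1−0.3) × (1−0.45) = 0.00336875
author D: 0.2 × 0.75 × (1−0.05) × 0.5 × (1−0.3) × (1−0.95) = 0.00249375
P(author B | x) = 0.00945 / 0.0154809375 ≈ 0.610

0.610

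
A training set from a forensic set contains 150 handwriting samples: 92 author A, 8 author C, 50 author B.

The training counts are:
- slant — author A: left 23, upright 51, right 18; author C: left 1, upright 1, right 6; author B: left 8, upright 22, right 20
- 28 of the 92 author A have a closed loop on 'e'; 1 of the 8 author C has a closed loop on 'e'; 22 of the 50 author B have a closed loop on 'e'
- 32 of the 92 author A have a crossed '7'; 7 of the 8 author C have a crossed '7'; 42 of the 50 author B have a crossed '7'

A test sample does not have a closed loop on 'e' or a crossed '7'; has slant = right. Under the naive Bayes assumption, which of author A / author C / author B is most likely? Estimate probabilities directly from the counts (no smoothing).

author A

author A: (92/150) × (18/92) × (64/92) × (60/92) ≈ 0.0544423
author C: (8/150) × (6/8) × (7/8) × (1/8) = 0.004375
author B: (50/150) × (20/50) × (28/50) × (8/50) ≈ 0.0119467
Highest score → author A.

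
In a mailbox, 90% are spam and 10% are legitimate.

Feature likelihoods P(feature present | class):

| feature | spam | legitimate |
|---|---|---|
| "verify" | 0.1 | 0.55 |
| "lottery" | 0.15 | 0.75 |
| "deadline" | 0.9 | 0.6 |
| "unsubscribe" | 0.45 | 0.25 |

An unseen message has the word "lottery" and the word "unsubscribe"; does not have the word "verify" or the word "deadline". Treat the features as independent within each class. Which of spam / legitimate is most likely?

spam: 0.9 × (1−0.1) × 0.15 × (1−0.9) × 0.45 = 0.0054675
legitimate: 0.1 × (1−0.55) × 0.75 × (1−0.6) × 0.25 = 0.003375
Highest score → spam.

spam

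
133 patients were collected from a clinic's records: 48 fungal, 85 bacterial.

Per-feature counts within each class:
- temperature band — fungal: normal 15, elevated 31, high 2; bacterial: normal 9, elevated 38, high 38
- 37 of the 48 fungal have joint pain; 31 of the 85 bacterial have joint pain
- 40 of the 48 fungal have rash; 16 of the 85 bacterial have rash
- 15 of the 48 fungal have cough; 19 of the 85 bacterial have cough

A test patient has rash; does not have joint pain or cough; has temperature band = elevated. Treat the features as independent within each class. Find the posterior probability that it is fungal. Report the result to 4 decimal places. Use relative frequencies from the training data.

0.5356

fungal: (48/133) × (31/48) × (11/48) × (40/48) × (33/48) ≈ 0.0306022
bacterial: (85/133) × (38/85) × (54/85) × (16/85) × (66/85) ≈ 0.0265297
P(fungal | x) = 0.0306022 / 0.0571319 ≈ 0.5356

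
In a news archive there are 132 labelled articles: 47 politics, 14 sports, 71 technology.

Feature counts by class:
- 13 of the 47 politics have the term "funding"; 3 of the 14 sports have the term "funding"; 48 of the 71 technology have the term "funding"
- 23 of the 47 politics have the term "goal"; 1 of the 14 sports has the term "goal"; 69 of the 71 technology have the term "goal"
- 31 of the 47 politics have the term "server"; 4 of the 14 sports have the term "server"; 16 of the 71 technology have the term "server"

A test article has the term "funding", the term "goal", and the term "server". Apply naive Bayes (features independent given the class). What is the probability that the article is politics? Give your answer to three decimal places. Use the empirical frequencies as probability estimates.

0.284

politics: (47/132) × (13/47) × (23/47) × (31/47) ≈ 0.031788
sports: (14/132) × (3/14) × (1/14) × (4/14) ≈ 0.000463822
technology: (71/132) × (48/71) × (69/71) × (16/71) ≈ 0.0796379
P(politics | x) = 0.031788 / 0.111889722 ≈ 0.284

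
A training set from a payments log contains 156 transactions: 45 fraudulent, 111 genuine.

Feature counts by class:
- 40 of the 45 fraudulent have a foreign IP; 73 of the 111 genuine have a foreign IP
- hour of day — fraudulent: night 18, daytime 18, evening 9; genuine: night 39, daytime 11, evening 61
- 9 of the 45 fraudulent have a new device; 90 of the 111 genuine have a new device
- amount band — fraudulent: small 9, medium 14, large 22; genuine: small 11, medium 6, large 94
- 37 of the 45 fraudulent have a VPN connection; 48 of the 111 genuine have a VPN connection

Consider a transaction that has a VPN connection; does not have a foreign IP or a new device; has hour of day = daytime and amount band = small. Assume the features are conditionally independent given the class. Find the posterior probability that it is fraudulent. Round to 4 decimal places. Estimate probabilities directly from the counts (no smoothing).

0.8960

fraudulent: (45/156) × (5/45) × (18/45) × (36/45) × (9/45) × (37/45) ≈ 0.00168661
genuine: (111/156) × (38/111) × (11/111) × (21/111) × (11/111) × (48/111) ≈ 0.00019571
P(fraudulent | x) = 0.00168661 / 0.00188232 ≈ 0.8960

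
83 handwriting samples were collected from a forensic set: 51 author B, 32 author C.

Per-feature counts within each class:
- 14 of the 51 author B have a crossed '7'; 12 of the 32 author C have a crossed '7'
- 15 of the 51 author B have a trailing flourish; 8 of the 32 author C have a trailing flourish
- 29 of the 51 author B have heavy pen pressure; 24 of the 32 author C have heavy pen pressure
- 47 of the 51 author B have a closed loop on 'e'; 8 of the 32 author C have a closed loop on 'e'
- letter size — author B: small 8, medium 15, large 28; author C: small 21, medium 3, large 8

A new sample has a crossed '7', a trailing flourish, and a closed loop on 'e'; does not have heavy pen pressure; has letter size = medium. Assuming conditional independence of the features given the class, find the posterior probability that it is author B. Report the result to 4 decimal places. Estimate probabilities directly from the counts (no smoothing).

0.9648

author B: (51/83) × (14/51) × (15/51) × (22/51) × (47/51) × (15/51) ≈ 0.00580059
author C: (32/83) × (12/32) × (8/32) × (8/32) × (8/32) × (3/32) ≈ 0.000211785
P(author B | x) = 0.00580059 / 0.006012375 ≈ 0.9648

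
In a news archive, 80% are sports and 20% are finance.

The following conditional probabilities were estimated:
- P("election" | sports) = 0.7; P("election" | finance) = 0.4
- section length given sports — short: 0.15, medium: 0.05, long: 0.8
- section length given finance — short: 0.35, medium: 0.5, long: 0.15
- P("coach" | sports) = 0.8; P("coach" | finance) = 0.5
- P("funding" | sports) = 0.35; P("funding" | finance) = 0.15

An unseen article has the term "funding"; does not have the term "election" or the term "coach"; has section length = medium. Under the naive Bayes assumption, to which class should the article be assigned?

sports: 0.8 × (1−0.7) × 0.05 × (1−0.8) × 0.35 = 0.00084
finance: 0.2 × (1−0.4) × 0.5 × (1−0.5) × 0.15 = 0.0045
Highest score → finance.

finance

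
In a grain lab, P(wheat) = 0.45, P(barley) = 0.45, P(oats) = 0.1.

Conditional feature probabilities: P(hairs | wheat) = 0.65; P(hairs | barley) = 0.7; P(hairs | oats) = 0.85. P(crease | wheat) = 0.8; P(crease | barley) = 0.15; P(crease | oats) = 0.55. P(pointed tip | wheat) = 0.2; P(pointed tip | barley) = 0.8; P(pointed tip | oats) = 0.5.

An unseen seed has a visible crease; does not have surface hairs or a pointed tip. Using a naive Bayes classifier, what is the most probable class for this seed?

wheat: 0.45 × (1−0.65) × 0.8 × (1−0.2) = 0.1008
barley: 0.45 × (1−0.7) × 0.15 × (1−0.8) = 0.00405
oats: 0.1 × (1−0.85) × 0.55 × (1−0.5) = 0.004125
Highest score → wheat.

wheat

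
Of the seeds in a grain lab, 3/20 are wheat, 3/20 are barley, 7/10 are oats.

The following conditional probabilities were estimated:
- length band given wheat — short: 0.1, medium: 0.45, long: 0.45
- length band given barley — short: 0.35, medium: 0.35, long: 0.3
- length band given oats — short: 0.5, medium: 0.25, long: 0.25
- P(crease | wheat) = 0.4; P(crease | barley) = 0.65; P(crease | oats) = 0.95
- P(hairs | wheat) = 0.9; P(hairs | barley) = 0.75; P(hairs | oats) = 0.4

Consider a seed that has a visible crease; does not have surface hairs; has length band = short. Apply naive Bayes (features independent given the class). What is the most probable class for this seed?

wheat: 0.15 × 0.1 × 0.4 × (1−0.9) = 0.0006
barley: 0.15 × 0.35 × 0.65 × (1−0.75) = 0.00853125
oats: 0.7 × 0.5 × 0.95 × (1−0.4) = 0.1995
Highest score → oats.

oats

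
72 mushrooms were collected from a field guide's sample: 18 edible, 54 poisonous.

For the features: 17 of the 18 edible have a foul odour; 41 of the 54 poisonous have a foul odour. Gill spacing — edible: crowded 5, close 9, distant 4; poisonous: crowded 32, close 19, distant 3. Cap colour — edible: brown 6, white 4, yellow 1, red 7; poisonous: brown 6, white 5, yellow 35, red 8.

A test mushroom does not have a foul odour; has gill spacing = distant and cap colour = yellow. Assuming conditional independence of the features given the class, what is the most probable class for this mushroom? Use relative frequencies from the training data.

poisonous

edible: (18/72) × (1/18) × (4/18) × (1/18) ≈ 0.000171468
poisonous: (54/72) × (13/54) × (3/54) × (35/54) ≈ 0.00650149
Highest score → poisonous.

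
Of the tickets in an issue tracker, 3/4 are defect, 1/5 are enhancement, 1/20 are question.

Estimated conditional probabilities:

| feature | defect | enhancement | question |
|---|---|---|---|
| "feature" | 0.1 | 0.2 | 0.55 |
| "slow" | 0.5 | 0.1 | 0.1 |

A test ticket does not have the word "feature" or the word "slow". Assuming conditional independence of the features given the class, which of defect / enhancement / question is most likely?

defect: 0.75 × (1−0.1) × (1−0.5) = 0.3375
enhancement: 0.2 × (1−0.2) × (1−0.1) = 0.144
question: 0.05 × (1−0.55) × (1−0.1) = 0.02025
Highest score → defect.

defect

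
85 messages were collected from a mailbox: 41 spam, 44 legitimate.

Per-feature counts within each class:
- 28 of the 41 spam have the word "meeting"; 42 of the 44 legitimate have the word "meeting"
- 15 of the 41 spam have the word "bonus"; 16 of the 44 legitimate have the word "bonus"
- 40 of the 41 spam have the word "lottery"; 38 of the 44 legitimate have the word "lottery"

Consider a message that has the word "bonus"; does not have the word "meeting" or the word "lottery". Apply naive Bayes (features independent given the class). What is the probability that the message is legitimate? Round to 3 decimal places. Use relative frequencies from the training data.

spam: (41/85) × (13/41) × (15/41) × (1/41) ≈ 0.00136473
legitimate: (44/85) × (2/44) × (16/44) × (6/44) ≈ 0.00116675
P(legitimate | x) = 0.00116675 / 0.00253148 ≈ 0.461

0.461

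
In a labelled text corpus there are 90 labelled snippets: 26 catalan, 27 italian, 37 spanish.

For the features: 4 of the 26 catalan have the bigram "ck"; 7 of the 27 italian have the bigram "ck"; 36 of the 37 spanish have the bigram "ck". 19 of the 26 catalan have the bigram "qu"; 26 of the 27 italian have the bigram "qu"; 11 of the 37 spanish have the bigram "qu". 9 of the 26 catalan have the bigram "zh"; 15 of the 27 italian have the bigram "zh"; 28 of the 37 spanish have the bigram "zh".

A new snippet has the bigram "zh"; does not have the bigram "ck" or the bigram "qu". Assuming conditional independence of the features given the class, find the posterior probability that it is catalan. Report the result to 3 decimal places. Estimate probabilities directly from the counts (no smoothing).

0.685

catalan: (26/90) × (22/26) × (7/26) × (9/26) ≈ 0.0227811
italian: (27/90) × (20/27) × (1/27) × (15/27) ≈ 0.00457247
spanish: (37/90) × (1/37) × (26/37) × (28/37) ≈ 0.00590861
P(catalan | x) = 0.0227811 / 0.03326218 ≈ 0.685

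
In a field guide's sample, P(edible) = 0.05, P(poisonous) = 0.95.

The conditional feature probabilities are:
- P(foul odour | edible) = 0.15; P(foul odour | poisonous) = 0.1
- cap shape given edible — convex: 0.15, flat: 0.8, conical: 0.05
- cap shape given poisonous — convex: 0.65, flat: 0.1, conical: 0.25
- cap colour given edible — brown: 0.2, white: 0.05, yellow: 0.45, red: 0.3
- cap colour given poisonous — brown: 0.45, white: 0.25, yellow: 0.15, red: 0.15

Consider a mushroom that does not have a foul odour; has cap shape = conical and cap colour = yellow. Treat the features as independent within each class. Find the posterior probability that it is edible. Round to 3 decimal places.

0.029

edible: 0.05 × (1−0.15) × 0.05 × 0.45 = 0.00095625
poisonous: 0.95 × (1−0.1) × 0.25 × 0.15 = 0.0320625
P(edible | x) = 0.00095625 / 0.03301875 ≈ 0.029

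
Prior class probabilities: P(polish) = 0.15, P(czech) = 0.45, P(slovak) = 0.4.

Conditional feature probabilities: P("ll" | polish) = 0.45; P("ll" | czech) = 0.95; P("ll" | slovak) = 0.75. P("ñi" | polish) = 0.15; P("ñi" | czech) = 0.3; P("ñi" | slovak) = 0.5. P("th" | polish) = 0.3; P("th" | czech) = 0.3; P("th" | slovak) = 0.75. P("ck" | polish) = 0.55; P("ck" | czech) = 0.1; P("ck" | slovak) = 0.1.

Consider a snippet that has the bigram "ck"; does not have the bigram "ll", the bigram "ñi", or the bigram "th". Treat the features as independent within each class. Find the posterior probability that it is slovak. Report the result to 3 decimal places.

0.043

polish: 0.15 × (1−0.45) × (1−0.15) × (1−0.3) × 0.55 = 0.026998125
czech: 0.45 × (1−0.95) × (1−0.3) × (1−0.3) × 0.1 = 0.0011025
slovak: 0.4 × (1−0.75) × (1−0.5) × (1−0.75) × 0.1 = 0.00125
P(slovak | x) = 0.00125 / 0.029350625 ≈ 0.043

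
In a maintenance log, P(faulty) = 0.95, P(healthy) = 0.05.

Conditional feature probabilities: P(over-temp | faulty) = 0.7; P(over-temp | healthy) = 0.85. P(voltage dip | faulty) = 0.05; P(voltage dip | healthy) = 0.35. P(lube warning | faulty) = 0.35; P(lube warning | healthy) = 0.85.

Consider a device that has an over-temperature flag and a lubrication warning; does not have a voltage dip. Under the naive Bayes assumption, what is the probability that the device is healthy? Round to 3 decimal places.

faulty: 0.95 × 0.7 × (1−0.05) × 0.35 = 0.2211125
healthy: 0.05 × 0.85 × (1−0.35) × 0.85 = 0.02348125
P(healthy | x) = 0.02348125 / 0.24459375 ≈ 0.096

0.096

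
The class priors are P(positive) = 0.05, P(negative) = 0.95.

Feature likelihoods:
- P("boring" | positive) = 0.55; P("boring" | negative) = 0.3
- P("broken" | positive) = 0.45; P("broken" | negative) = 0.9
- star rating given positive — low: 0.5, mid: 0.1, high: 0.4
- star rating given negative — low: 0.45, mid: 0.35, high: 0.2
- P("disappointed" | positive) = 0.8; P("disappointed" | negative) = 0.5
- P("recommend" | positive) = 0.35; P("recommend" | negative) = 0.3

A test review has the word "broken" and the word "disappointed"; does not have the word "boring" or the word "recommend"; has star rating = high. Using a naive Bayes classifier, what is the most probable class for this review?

negative

positive: 0.05 × (1−0.55) × 0.45 × 0.4 × 0.8 × (1−0.35) = 0.002106
negative: 0.95 × (1−0.3) × 0.9 × 0.2 × 0.5 × (1−0.3) = 0.041895
Highest score → negative.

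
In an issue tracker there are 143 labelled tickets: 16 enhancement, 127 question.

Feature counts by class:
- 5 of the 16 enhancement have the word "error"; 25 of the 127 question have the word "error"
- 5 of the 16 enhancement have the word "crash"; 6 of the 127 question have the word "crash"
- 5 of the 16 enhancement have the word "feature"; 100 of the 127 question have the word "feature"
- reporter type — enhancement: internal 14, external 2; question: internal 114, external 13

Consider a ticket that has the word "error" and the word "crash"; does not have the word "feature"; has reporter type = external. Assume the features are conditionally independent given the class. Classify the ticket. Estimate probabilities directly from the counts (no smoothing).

enhancement

enhancement: (16/143) × (5/16) × (5/16) × (11/16) × (2/16) ≈ 0.000939002
question: (127/143) × (25/127) × (6/127) × (27/127) × (13/127) ≈ 0.000179743
Highest score → enhancement.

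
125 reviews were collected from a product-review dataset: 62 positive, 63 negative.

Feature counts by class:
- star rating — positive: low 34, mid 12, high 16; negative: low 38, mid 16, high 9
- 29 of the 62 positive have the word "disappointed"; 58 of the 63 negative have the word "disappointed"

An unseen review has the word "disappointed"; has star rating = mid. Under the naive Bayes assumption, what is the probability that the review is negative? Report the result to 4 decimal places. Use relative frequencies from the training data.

positive: (62/125) × (12/62) × (29/62) ≈ 0.0449032
negative: (63/125) × (16/63) × (58/63) ≈ 0.117841
P(negative | x) = 0.117841 / 0.1627442 ≈ 0.7241

0.7241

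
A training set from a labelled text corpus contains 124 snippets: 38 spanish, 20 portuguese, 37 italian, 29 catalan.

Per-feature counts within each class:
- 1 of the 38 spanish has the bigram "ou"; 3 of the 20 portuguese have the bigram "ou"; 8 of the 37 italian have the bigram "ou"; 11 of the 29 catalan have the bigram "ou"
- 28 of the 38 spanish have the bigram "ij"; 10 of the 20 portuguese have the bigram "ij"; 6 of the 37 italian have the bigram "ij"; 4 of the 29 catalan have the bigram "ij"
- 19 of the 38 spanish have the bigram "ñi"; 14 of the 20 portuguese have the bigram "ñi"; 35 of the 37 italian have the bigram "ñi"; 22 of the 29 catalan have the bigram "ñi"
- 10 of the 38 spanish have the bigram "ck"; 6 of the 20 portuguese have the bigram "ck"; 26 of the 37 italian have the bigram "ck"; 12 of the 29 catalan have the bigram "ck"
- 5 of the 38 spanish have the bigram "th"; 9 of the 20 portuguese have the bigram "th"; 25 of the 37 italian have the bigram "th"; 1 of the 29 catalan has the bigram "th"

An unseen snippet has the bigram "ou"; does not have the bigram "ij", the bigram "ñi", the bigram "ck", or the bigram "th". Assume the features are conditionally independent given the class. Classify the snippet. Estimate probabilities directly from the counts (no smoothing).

spanish: (38/124) × (1/38) × (10/38) × (19/38) × (28/38) × (33/38) ≈ 0.000679
portuguese: (20/124) × (3/20) × (10/20) × (6/20) × (14/20) × (11/20) ≈ 0.00139718
italian: (37/124) × (8/37) × (31/37) × (2/37) × (11/37) × (12/37) ≈ 0.000281726
catalan: (29/124) × (11/29) × (25/29) × (7/29) × (17/29) × (28/29) ≈ 0.0104478
Highest score → catalan.

catalan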